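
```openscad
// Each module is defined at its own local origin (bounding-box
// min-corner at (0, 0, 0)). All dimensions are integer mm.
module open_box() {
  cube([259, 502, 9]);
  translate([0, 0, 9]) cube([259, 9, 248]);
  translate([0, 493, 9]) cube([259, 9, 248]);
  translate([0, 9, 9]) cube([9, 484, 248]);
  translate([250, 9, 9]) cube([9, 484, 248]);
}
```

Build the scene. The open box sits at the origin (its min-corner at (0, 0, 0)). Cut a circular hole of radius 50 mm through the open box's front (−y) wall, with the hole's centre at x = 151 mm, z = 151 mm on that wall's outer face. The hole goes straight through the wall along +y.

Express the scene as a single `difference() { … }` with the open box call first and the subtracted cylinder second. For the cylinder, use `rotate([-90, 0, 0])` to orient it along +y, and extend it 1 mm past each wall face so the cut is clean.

difference() {
  open_box();
  translate([151, -1, 151]) rotate([-90, 0, 0]) cylinder(h = 11, r = 50);
}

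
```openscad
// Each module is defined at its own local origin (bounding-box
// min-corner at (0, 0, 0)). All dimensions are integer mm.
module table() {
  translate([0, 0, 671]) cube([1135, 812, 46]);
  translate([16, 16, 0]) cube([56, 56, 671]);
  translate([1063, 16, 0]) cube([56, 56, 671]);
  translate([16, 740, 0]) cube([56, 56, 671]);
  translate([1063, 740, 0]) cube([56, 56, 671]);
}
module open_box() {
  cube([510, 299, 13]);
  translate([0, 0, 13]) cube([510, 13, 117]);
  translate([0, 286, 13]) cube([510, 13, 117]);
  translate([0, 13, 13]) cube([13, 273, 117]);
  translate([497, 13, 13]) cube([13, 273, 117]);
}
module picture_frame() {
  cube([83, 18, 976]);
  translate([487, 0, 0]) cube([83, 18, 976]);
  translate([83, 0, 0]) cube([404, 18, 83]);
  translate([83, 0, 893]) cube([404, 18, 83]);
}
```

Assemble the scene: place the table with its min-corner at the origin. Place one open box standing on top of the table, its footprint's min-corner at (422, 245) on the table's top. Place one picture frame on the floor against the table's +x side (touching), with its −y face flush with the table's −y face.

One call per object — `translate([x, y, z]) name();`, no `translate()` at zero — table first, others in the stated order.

table();
translate([422, 245, 717]) open_box();
translate([1135, 0, 0]) picture_frame();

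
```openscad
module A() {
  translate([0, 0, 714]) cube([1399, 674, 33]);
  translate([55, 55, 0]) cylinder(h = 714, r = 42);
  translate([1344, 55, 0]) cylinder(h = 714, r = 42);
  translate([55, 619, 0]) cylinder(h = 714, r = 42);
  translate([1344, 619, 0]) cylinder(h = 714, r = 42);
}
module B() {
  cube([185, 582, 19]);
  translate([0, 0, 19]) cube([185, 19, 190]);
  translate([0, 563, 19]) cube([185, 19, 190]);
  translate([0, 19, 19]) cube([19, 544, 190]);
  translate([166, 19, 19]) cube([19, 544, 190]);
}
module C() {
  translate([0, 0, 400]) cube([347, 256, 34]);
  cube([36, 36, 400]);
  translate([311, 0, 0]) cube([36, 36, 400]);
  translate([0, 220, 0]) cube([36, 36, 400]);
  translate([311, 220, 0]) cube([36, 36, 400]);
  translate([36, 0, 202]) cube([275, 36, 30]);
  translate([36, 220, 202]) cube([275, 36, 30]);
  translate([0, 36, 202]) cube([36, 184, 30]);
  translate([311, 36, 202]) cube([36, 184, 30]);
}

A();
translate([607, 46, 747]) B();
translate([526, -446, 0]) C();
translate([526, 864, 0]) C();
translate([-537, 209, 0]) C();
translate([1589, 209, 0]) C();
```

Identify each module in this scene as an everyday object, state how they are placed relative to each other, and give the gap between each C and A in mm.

A is a table. B is an open box. C is a stool. The open box is on top of the table, centred. Four stools sit around the table at the −y, +y, −x, +x sides. The gap between each stool and the table is 190 mm.

Each stool's nearest face is 190 mm from the table's bounding box.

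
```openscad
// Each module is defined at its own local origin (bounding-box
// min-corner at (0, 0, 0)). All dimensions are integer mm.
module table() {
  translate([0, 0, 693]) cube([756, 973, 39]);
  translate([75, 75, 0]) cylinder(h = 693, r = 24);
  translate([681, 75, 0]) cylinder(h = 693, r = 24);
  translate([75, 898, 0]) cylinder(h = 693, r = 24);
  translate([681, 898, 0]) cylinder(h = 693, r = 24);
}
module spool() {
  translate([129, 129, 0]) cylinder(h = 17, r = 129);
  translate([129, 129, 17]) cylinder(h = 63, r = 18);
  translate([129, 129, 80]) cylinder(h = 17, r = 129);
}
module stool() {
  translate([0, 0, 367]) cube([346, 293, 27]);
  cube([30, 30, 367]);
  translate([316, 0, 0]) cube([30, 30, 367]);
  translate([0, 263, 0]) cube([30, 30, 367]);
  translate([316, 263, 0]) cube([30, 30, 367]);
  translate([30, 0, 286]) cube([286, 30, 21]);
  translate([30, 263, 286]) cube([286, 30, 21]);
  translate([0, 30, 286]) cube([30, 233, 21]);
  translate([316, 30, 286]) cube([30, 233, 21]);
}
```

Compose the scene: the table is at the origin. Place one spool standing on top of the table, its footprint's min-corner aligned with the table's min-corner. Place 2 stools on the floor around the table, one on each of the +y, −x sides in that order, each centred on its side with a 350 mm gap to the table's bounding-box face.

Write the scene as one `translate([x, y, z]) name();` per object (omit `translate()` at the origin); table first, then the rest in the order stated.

table();
translate([0, 0, 732]) spool();
translate([205, 1323, 0]) stool();
translate([-696, 340, 0]) stool();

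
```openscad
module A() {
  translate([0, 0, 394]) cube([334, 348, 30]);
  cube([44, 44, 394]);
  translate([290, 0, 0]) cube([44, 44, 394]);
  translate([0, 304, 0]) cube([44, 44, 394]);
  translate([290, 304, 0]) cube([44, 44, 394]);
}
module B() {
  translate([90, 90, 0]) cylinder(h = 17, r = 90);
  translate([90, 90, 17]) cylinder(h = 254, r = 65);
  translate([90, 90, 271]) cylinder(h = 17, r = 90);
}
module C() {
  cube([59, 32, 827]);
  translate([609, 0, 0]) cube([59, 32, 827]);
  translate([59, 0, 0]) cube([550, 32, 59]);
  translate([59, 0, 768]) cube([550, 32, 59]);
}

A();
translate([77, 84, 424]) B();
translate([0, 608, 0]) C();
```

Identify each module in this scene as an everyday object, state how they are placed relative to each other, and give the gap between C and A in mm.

The picture frame's nearest face is 260 mm from the stool's +y face.

A is a stool. B is a spool. C is a picture frame. The spool is on top of the stool, centred. The picture frame is on the floor beside the stool on its +y side. The gap between the picture frame and the stool is 260 mm.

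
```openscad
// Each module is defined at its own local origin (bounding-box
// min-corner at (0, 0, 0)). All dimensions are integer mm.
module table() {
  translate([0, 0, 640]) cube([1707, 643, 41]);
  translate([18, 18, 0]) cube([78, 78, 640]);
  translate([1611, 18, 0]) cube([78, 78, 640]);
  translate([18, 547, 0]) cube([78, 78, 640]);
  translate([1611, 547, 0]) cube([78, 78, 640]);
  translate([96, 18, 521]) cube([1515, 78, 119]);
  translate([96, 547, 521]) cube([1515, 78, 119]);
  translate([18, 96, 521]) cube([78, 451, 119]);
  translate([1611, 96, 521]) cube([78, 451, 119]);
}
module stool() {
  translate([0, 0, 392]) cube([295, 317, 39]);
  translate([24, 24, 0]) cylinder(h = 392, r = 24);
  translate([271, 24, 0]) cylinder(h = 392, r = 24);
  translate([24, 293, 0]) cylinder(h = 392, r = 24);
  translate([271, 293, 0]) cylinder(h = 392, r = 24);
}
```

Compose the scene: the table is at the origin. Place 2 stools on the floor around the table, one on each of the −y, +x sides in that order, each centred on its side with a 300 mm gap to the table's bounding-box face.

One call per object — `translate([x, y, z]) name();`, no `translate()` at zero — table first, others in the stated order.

table();
translate([706, -617, 0]) stool();
translate([2007, 163, 0]) stool();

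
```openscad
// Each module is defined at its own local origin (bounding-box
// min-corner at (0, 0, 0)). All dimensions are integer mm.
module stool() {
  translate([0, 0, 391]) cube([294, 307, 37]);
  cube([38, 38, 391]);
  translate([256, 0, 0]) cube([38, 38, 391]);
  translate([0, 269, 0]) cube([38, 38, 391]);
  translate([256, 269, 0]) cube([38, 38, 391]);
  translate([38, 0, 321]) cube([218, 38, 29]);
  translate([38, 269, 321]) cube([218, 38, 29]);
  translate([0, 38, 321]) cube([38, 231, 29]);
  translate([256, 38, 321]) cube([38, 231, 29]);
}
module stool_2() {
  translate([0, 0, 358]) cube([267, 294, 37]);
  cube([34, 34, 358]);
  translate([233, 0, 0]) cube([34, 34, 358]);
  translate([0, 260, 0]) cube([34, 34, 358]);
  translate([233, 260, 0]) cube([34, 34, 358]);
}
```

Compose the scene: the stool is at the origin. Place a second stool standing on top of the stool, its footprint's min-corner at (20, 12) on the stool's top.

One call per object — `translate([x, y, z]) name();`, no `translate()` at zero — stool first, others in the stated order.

stool();
translate([20, 12, 428]) stool_2();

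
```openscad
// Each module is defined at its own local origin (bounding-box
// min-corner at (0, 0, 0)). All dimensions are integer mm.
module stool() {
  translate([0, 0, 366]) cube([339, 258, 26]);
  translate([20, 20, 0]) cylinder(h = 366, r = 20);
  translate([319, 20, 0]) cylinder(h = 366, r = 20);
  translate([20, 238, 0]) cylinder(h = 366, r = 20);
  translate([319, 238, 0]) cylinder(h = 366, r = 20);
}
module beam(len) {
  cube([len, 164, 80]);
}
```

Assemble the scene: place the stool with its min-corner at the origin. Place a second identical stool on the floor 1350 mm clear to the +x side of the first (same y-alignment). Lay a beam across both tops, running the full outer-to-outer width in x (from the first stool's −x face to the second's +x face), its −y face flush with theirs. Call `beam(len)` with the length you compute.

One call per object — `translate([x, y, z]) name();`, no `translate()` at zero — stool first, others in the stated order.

stool();
translate([1689, 0, 0]) stool();
translate([0, 0, 392]) beam(2028);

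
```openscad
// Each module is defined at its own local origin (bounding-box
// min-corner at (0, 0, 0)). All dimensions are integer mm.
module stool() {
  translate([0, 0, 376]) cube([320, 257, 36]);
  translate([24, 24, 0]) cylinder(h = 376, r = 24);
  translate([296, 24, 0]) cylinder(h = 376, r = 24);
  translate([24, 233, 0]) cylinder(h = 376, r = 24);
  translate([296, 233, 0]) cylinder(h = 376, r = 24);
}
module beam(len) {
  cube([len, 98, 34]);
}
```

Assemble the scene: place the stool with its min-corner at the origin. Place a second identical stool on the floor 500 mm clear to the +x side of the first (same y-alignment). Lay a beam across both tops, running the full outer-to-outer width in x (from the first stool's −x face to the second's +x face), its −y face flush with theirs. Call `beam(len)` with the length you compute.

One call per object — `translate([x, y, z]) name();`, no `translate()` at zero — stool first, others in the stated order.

stool();
translate([820, 0, 0]) stool();
translate([0, 0, 412]) beam(1140);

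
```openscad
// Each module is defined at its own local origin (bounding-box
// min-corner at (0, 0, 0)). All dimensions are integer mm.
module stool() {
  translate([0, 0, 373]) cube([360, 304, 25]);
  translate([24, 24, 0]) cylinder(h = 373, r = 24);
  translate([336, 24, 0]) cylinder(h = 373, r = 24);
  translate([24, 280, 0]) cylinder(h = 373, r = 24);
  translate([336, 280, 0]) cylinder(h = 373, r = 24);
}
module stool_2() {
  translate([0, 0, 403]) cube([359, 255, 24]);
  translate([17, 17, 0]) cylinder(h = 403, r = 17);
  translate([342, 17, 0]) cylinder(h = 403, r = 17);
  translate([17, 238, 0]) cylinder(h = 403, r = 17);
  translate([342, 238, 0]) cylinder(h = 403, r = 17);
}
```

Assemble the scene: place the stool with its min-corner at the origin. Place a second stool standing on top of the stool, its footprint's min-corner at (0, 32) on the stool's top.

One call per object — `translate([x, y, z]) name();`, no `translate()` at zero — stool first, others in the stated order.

stool();
translate([0, 32, 398]) stool_2();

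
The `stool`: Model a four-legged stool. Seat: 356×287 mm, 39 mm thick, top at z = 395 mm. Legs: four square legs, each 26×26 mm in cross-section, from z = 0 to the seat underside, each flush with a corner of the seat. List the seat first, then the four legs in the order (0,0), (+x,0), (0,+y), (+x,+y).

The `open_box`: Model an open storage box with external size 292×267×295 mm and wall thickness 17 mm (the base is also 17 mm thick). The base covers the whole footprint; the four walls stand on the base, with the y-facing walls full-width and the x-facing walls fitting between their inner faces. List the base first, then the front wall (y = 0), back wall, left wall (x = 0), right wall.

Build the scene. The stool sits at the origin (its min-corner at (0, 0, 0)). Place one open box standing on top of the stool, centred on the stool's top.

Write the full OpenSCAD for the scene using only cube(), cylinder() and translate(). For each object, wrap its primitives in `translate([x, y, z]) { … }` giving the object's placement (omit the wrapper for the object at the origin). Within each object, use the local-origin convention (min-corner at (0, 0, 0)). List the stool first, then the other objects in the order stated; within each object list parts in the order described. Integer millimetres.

translate([0, 0, 356]) cube([356, 287, 39]);
cube([26, 26, 356]);
translate([330, 0, 0]) cube([26, 26, 356]);
translate([0, 261, 0]) cube([26, 26, 356]);
translate([330, 261, 0]) cube([26, 26, 356]);
translate([32, 10, 395]) {
  cube([292, 267, 17]);
  translate([0, 0, 17]) cube([292, 17, 278]);
  translate([0, 250, 17]) cube([292, 17, 278]);
  translate([0, 17, 17]) cube([17, 233, 278]);
  translate([275, 17, 17]) cube([17, 233, 278]);
}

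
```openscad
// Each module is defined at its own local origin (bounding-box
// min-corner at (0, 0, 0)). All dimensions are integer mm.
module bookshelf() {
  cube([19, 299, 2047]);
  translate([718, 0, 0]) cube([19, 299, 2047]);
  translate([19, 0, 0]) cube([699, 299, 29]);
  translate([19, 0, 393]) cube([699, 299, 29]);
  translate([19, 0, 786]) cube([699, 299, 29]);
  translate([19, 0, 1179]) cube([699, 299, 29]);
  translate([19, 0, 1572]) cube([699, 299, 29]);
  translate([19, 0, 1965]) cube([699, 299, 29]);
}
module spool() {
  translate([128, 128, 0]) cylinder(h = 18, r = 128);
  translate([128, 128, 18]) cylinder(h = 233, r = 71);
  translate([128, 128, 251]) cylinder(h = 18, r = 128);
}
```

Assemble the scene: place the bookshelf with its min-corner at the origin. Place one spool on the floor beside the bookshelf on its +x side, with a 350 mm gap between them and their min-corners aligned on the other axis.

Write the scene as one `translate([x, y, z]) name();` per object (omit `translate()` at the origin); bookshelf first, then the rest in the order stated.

bookshelf();
translate([1087, 0, 0]) spool();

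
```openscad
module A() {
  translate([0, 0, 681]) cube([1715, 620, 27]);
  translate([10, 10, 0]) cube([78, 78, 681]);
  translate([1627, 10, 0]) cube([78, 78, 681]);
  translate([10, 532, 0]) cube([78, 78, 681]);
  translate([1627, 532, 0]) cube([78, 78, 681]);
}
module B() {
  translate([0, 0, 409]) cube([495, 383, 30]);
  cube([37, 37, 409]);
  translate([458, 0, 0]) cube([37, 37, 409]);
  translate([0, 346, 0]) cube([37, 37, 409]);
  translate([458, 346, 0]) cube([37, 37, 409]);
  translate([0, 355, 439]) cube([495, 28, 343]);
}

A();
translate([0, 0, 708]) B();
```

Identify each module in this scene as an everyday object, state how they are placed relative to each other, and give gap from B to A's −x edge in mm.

A is a table. B is a chair. The chair is on top of the table. The gap from the chair to the table's −x edge is 0 mm.

The chair's min-x is at 0; the table's min-x is 0; gap = 0 mm.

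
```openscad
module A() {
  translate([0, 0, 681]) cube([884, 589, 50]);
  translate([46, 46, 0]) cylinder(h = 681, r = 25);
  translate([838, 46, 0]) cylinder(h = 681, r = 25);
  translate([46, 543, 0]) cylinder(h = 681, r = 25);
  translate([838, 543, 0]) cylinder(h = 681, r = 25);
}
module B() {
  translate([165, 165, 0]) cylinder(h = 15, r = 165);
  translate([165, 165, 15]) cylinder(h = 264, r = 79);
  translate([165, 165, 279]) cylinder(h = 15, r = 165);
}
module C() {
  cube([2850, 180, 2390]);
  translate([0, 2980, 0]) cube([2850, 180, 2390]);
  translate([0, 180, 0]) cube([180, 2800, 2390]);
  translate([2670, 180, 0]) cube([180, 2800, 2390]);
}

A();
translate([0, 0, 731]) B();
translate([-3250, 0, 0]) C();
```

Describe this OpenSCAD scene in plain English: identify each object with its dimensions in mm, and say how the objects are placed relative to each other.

A is a table: top 884 mm (x) × 589 mm (y), 50 mm thick, upper face at z = 731 mm, on four round legs of 50 mm diameter, each leg's bounding box inset 21 mm from the nearest pair of top edges, running from z = 0 to the bottom of the top.

B is a spool: two coaxial disc flanges of radius 165 mm and thickness 15 mm, joined by a core cylinder of radius 79 mm and height 264 mm. The lower flange rests on z = 0 and the three cylinders share a vertical axis.

C is the wall frame of a small rectangular building: four walls, each 2390 mm tall and 180 mm thick, enclosing a footprint 2850 mm (x) by 3160 mm (y) outside-to-outside, with no floor or roof. The front and back walls (the −y and +y sides) span the full width; the two side walls fit between them.

The spool is on top of the table. The house frame is on the floor beside the table on its −x side.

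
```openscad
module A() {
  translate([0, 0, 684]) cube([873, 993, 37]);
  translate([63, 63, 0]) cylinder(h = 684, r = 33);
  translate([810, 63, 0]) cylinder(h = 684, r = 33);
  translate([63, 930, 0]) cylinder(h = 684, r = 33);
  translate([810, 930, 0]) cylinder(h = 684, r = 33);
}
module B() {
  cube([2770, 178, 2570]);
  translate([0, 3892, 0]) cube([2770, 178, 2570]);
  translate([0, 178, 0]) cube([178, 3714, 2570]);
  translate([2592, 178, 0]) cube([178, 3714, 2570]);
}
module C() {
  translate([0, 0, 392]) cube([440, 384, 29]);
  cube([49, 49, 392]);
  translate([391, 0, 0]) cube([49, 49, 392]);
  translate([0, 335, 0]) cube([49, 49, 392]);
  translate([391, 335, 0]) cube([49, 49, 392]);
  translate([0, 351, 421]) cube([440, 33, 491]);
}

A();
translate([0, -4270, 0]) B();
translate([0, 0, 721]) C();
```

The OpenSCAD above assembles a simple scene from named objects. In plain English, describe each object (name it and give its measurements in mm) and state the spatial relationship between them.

A is a table with a 873×993 mm rectangular top, 37 mm thick, top surface at z = 721 mm, supported by four round legs of 66 mm diameter, each leg's bounding box inset 30 mm from the nearest pair of top edges, running from the floor.

B is a box-shaped house frame (walls only): outside footprint 2770×4070 mm, wall height 2570 mm, wall thickness 178 mm. The two y-facing walls run the full x-width; the two x-facing walls fit between the inner faces of the y-facing walls.

C is a chair: 440×384 mm seat, 29 mm thick, top at z = 421 mm, on four 49 mm square corner legs flush with the seat edges. A 33 mm thick backrest slab spans the full seat width, extending 491 mm above the seat top, its back face flush with the seat's +y edge.

The house frame is on the floor beside the table on its −y side. The chair is on top of the table.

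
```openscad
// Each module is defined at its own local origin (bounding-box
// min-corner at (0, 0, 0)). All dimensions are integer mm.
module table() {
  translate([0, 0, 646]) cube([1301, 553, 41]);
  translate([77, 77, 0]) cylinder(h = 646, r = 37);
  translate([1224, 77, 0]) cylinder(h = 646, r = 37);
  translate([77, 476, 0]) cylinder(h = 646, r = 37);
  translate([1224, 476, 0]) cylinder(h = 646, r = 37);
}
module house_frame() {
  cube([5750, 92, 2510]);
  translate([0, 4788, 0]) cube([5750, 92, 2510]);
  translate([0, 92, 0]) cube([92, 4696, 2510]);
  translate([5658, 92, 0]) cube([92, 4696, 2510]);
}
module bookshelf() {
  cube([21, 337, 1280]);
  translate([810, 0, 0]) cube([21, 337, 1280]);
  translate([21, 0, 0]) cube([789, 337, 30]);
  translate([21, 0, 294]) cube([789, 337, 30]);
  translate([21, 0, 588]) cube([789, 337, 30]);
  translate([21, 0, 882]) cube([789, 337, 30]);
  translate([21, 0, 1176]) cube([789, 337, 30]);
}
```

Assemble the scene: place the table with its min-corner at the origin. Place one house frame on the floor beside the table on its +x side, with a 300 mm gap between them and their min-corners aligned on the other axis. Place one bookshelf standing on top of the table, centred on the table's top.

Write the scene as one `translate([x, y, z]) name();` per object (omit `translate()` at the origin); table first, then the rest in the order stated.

table();
translate([1601, 0, 0]) house_frame();
translate([235, 108, 687]) bookshelf();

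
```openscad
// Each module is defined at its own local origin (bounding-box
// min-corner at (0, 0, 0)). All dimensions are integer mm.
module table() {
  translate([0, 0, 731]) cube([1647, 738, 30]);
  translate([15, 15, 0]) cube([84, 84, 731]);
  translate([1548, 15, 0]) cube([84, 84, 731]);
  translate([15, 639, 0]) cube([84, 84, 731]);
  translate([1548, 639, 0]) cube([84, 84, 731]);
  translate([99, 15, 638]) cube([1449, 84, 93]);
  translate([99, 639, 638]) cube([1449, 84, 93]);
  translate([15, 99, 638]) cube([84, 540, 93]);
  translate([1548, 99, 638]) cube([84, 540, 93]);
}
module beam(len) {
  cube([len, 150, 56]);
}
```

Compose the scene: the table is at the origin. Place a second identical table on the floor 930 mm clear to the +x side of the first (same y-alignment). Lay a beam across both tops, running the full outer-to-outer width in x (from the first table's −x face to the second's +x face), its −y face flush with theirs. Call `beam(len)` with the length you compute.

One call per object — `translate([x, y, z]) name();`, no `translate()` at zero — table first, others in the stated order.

table();
translate([2577, 0, 0]) table();
translate([0, 0, 761]) beam(4224);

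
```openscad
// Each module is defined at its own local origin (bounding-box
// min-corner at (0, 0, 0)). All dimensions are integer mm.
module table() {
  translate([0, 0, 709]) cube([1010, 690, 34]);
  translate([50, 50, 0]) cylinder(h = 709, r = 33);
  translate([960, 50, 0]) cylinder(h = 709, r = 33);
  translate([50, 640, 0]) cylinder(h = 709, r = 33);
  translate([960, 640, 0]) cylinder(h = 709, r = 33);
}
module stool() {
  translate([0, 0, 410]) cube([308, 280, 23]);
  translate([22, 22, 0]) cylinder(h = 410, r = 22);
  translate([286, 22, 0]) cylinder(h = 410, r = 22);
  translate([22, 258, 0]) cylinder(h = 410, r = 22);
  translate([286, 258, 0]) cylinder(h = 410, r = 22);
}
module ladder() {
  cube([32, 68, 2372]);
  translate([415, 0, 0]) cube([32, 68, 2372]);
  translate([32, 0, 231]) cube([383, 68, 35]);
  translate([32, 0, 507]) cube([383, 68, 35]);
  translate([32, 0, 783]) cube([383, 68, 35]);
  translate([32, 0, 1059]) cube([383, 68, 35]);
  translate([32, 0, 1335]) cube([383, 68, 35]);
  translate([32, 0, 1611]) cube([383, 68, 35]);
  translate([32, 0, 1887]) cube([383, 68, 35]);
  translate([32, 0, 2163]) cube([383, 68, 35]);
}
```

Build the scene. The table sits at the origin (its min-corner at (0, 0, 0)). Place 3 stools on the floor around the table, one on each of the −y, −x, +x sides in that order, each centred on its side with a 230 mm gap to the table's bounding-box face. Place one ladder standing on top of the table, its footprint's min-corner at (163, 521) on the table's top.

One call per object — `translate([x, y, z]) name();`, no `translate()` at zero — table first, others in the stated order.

table();
translate([351, -510, 0]) stool();
translate([-538, 205, 0]) stool();
translate([1240, 205, 0]) stool();
translate([163, 521, 743]) ladder();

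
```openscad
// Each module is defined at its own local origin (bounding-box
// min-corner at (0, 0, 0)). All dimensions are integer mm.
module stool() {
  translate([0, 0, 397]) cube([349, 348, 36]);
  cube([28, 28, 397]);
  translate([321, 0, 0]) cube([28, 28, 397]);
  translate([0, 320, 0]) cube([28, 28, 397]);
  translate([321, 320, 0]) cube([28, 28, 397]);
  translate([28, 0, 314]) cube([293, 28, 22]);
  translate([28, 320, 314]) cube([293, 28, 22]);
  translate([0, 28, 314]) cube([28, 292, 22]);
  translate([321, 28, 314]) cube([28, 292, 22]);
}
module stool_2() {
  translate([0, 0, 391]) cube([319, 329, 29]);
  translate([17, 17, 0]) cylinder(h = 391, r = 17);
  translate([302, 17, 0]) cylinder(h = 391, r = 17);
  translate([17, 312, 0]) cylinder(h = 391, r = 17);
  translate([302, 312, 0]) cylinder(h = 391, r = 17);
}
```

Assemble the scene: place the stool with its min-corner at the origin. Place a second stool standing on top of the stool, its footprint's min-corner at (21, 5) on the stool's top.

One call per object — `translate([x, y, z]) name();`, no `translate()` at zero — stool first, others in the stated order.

stool();
translate([21, 5, 433]) stool_2();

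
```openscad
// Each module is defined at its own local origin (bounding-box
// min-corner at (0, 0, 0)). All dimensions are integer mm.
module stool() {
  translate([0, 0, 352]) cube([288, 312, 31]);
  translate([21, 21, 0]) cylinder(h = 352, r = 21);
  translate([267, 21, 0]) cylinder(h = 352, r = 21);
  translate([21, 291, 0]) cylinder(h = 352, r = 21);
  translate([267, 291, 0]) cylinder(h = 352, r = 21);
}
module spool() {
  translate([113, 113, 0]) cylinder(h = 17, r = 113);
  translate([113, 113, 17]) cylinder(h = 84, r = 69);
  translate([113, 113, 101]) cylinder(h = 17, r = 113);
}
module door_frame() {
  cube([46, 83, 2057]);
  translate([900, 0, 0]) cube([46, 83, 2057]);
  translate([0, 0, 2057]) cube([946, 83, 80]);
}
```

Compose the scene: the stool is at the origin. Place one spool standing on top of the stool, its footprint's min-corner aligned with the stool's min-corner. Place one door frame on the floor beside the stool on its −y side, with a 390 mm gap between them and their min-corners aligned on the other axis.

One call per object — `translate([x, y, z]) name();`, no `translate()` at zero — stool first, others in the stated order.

stool();
translate([0, 0, 383]) spool();
translate([0, -473, 0]) door_frame();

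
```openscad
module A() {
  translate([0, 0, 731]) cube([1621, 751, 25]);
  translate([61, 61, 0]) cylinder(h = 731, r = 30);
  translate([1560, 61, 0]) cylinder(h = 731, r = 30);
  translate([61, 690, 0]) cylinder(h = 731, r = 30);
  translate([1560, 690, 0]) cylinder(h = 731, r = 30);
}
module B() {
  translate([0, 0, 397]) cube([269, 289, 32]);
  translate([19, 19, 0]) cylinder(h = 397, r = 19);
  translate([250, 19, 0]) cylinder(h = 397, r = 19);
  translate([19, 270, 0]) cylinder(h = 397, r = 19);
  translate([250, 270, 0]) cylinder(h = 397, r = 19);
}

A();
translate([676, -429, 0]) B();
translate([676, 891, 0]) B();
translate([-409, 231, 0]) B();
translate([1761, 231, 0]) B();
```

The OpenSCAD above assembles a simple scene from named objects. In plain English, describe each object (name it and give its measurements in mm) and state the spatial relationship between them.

A is a rectangular dining table. The top is 1621×751×25 mm with its upper surface at z = 756 mm. It stands on four round legs of 60 mm diameter, each leg's bounding box inset 31 mm from the nearest pair of top edges, running from the floor to the underside of the top.

B is a four-legged stool. The seat is 269×289 mm, 32 mm thick, top at z = 429 mm. It stands on four round legs, each 38 mm in diameter, from z = 0 to the seat underside, each leg's axis is inset half a diameter from the nearest pair of seat edges (so the leg's bounding box is flush with the corner).

Four stools sit around the table at the −y, +y, −x, +x sides.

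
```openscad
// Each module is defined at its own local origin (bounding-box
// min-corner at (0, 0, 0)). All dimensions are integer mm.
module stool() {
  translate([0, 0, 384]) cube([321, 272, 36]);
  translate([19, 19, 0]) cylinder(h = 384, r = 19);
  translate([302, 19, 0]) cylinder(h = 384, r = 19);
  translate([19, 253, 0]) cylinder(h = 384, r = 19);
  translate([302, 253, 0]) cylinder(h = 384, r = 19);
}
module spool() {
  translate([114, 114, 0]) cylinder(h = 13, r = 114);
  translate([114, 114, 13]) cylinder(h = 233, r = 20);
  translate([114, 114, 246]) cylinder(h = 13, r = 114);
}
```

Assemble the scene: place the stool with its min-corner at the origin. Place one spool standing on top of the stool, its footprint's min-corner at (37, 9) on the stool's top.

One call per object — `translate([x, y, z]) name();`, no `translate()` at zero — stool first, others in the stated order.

stool();
translate([37, 9, 420]) spool();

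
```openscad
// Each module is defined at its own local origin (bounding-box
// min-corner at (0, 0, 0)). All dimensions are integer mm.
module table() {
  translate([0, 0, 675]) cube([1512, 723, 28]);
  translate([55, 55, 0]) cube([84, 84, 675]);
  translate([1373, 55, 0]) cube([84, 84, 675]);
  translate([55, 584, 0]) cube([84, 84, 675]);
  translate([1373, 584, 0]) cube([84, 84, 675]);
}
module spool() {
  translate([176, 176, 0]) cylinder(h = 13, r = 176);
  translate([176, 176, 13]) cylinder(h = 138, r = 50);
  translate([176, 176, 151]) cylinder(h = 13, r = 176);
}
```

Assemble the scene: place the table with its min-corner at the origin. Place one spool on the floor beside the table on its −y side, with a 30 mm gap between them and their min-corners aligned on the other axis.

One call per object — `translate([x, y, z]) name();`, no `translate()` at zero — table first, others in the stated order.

table();
translate([0, -382, 0]) spool();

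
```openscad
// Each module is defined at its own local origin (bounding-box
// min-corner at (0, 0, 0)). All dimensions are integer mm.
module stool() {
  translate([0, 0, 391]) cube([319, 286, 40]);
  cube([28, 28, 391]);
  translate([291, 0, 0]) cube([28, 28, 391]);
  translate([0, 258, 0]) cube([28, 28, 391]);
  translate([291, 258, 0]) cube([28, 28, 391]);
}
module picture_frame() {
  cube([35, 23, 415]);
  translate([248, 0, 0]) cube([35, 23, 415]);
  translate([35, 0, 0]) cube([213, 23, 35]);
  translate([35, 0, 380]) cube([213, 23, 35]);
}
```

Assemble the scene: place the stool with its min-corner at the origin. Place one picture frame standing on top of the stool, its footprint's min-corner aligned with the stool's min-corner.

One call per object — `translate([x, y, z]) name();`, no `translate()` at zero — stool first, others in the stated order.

stool();
translate([0, 0, 431]) picture_frame();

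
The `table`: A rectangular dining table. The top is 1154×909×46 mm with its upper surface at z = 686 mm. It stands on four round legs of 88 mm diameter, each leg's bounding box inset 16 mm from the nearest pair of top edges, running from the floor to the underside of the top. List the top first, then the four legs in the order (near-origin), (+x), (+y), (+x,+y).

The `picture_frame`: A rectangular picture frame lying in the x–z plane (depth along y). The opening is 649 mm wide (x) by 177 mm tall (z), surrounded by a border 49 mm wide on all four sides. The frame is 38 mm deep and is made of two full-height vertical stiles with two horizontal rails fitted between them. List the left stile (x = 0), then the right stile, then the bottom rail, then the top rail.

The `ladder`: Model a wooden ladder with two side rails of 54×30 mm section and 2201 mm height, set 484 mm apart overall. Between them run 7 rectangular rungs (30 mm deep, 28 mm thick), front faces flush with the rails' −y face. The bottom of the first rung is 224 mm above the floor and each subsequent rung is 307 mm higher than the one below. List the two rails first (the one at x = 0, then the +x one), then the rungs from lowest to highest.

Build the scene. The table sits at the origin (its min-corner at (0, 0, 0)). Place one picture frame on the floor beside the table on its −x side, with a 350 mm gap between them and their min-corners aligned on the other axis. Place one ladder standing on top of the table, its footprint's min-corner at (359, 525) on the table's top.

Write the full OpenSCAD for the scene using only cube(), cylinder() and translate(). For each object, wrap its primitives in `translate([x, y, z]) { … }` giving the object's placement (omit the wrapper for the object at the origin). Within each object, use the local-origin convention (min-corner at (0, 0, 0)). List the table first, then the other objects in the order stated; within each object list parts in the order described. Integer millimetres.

translate([0, 0, 640]) cube([1154, 909, 46]);
translate([60, 60, 0]) cylinder(h = 640, r = 44);
translate([1094, 60, 0]) cylinder(h = 640, r = 44);
translate([60, 849, 0]) cylinder(h = 640, r = 44);
translate([1094, 849, 0]) cylinder(h = 640, r = 44);
translate([-1097, 0, 0]) {
  cube([49, 38, 275]);
  translate([698, 0, 0]) cube([49, 38, 275]);
  translate([49, 0, 0]) cube([649, 38, 49]);
  translate([49, 0, 226]) cube([649, 38, 49]);
}
translate([359, 525, 686]) {
  cube([54, 30, 2201]);
  translate([430, 0, 0]) cube([54, 30, 2201]);
  translate([54, 0, 224]) cube([376, 30, 28]);
  translate([54, 0, 531]) cube([376, 30, 28]);
  translate([54, 0, 838]) cube([376, 30, 28]);
  translate([54, 0, 1145]) cube([376, 30, 28]);
  translate([54, 0, 1452]) cube([376, 30, 28]);
  translate([54, 0, 1759]) cube([376, 30, 28]);
  translate([54, 0, 2066]) cube([376, 30, 28]);
}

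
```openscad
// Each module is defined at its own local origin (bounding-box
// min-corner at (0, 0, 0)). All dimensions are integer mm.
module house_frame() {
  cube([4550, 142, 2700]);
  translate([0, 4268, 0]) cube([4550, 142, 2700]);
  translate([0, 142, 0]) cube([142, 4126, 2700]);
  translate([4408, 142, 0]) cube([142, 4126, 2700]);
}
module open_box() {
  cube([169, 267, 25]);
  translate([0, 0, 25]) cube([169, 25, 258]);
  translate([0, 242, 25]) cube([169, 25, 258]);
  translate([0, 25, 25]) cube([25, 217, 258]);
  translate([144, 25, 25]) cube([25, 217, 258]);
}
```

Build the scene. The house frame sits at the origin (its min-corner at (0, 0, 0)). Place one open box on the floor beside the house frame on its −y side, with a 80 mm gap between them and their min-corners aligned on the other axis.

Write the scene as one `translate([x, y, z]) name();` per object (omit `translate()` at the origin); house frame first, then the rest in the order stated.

house_frame();
translate([0, -347, 0]) open_box();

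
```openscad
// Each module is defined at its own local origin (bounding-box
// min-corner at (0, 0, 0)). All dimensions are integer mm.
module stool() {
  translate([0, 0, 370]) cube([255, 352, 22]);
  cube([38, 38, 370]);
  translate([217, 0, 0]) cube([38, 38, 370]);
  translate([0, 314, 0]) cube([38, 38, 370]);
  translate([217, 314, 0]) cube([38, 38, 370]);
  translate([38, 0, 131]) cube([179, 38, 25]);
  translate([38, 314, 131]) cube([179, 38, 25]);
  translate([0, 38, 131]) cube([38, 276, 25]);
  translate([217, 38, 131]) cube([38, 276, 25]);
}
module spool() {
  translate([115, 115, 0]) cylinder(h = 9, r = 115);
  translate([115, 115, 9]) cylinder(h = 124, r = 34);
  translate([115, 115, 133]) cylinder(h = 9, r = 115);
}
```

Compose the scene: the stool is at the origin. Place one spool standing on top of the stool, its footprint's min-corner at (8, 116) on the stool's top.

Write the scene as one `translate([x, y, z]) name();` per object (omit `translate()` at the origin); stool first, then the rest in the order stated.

stool();
translate([8, 116, 392]) spool();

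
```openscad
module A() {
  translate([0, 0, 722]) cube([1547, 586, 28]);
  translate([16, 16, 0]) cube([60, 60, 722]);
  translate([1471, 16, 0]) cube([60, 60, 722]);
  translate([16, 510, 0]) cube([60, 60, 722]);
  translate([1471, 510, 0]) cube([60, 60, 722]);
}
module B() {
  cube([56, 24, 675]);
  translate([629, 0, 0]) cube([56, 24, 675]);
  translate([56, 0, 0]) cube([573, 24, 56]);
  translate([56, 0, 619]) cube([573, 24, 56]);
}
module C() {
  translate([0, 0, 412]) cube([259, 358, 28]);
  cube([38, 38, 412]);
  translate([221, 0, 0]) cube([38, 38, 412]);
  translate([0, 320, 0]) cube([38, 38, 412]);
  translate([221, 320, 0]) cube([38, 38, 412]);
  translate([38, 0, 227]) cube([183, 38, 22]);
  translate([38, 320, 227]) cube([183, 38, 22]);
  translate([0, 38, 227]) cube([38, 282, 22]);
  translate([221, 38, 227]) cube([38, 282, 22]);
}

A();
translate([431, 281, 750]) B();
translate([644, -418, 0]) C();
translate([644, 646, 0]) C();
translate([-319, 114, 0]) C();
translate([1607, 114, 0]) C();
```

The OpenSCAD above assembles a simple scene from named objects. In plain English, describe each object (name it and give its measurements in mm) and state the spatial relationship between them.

A is a table with a 1547×586 mm rectangular top, 28 mm thick, top surface at z = 750 mm, supported by four 60×60 mm square legs, each inset 16 mm from the nearest pair of top edges, running from the floor.

B is a rectangular picture frame lying in the x–z plane (depth along y). The opening is 573 mm wide (x) by 563 mm tall (z), surrounded by a border 56 mm wide on all four sides. The frame is 24 mm deep and is made of two full-height vertical stiles with two horizontal rails fitted between them.

C is a simple wooden stool: a rectangular seat 259 mm (x) by 358 mm (y), 28 mm thick, top face at z = 440 mm, on four square legs, each 38×38 mm in cross-section. The legs rest on z = 0, each flush with a corner of the seat. Four stretchers, 38 mm wide and 22 mm tall, connect adjacent legs with their undersides at z = 227 mm, each running between the inner faces of the legs it joins and aligned with the legs' outer faces on the other axis.

The picture frame is on top of the table, centred. Four stools sit around the table at the −y, +y, −x, +x sides.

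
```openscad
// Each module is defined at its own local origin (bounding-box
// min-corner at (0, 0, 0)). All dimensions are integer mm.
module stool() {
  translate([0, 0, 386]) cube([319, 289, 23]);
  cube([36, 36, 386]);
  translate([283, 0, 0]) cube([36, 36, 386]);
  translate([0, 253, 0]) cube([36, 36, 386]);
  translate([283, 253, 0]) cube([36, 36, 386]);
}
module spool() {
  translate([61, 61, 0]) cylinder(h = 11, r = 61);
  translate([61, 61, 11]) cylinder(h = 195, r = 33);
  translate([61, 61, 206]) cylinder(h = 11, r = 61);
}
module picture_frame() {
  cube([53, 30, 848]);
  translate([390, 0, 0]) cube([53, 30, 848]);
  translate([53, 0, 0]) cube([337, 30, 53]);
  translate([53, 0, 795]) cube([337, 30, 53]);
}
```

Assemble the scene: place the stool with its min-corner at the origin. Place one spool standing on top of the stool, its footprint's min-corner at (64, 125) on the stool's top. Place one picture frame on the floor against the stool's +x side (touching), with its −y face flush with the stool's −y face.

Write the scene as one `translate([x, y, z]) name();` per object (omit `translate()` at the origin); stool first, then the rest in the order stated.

stool();
translate([64, 125, 409]) spool();
translate([319, 0, 0]) picture_frame();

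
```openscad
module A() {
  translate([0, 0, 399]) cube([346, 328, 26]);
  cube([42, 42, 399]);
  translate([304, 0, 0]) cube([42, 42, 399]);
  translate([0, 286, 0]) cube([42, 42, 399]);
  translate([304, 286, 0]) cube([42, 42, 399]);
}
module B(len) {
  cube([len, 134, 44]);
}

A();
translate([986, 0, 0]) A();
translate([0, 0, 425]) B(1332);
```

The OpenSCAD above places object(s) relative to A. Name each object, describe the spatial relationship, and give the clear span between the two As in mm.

Second stool starts at x = 986; first ends at x = 346; clear span = 986 − 346 = 640 mm.

A is a stool. B is a beam. A beam spans the tops of two stools. The clear span between the two stools is 640 mm.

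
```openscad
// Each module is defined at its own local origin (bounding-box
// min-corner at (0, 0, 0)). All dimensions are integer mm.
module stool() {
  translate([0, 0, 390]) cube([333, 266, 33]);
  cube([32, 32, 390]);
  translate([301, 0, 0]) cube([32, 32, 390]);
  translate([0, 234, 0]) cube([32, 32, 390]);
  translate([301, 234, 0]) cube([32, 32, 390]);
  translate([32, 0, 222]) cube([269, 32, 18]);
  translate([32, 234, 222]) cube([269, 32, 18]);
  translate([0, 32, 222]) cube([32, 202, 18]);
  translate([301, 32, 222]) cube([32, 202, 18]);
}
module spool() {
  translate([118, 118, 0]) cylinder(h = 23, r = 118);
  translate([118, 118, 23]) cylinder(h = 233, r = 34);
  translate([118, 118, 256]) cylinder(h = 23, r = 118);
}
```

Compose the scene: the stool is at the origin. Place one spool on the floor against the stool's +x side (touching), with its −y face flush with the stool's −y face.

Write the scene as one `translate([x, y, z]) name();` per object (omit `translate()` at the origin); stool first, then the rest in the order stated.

stool();
translate([333, 0, 0]) spool();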